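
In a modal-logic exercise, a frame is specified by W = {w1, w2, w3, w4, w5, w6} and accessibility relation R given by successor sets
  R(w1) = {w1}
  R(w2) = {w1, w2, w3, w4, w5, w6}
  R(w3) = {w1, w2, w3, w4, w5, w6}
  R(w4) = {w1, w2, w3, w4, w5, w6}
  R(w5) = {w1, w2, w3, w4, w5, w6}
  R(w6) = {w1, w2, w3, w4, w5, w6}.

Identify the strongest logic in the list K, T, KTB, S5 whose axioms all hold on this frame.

Reflexive (axiom T): yes — every world is R-related to itself.
Symmetric (axiom B): no — w2 R w1 but not w1 R w2.
Euclidean (axiom 5): no — w2 R w1 and w2 R w3, but not w1 R w3.
So F validates K, T; KTB would additionally require R to be symmetric. The strongest is T.

T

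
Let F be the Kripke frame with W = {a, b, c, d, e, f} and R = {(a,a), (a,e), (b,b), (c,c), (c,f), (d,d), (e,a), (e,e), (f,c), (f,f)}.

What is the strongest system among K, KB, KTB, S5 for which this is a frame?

Symmetric (axiom B): yes — every pair in R has its reverse in R.
Reflexive (axiom T): yes — every world is R-related to itself.
Euclidean (axiom 5): yes — any two successors of a common world are R-related.
So F validates K, KB, KTB, S5. The strongest is S5.

S5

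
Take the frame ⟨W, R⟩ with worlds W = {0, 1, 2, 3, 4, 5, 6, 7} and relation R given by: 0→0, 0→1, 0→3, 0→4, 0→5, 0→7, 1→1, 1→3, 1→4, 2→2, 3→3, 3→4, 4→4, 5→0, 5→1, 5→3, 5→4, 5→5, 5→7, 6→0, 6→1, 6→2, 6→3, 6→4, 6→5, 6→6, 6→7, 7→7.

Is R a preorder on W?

Reflexive: yes — every world is R-related to itself.
Transitive: yes — every two-step R-path is closed by a direct edge.
So R is a preorder.

Yes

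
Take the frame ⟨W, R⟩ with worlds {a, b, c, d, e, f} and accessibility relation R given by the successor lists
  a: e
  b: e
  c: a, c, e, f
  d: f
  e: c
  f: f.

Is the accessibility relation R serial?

Serial: yes — every world has a successor (e.g. a R e).

Yes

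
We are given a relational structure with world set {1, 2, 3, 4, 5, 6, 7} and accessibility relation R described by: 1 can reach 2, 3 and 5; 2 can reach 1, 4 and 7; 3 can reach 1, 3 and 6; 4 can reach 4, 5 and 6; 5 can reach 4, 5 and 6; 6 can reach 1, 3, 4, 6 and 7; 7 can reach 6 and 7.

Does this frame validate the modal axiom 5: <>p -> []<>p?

No

By correspondence theory, 5 is valid on a frame iff R is Euclidean.
Euclidean: no — 1 R 2 and 1 R 3, but not 2 R 3.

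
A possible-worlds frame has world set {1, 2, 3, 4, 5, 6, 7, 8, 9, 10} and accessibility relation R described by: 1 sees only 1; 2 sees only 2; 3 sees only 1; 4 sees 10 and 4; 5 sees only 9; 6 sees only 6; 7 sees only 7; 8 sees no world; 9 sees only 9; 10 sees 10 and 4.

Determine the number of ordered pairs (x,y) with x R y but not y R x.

2

Enumerating: (3,1), (5,9).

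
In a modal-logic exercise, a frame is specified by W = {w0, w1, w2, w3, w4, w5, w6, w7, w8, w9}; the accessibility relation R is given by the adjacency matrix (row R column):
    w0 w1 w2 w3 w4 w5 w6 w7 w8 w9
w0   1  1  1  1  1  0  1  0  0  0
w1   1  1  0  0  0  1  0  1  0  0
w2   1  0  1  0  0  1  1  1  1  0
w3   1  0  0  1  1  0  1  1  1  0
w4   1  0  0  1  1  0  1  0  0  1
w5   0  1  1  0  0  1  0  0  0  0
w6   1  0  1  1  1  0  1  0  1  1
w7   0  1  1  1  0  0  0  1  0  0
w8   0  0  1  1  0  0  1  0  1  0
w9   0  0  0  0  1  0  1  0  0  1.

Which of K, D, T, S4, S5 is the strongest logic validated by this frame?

T

Serial (axiom D): yes — every world has a successor (e.g. w0 R w0).
Reflexive (axiom T): yes — every world is R-related to itself.
Transitive (axiom 4): no — w0 R w1 and w1 R w5, but not w0 R w5.
Euclidean (axiom 5): no — w0 R w1 and w0 R w2, but not w1 R w2.
So F validates K, D, T; S4 would additionally require R to be transitive. The strongest is T.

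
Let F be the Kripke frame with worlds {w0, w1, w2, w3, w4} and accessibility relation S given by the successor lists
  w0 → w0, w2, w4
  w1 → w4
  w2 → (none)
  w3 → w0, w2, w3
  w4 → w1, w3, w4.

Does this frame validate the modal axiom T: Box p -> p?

No

Axiom T corresponds to the accessibility relation being reflexive.
Reflexive: no — w1 is not related to itself.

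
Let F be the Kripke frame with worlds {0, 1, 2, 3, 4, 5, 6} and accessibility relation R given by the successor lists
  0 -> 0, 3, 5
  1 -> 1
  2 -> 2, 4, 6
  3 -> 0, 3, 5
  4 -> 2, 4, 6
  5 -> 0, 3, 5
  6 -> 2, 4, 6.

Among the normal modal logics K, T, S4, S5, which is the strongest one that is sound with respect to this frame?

S5

Reflexive (axiom T): yes — every world is R-related to itself.
Transitive (axiom 4): yes — every two-step R-path is closed by a direct edge.
Euclidean (axiom 5): yes — any two successors of a common world are R-related.
So F validates K, T, S4, S5. The strongest is S5.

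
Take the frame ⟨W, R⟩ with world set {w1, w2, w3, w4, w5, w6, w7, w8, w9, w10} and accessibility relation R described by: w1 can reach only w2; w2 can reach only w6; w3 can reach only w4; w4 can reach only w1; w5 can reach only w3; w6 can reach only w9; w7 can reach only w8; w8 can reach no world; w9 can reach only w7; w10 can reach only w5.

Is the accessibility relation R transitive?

No

Transitive: no — w1 R w2 and w2 R w6, but not w1 R w6.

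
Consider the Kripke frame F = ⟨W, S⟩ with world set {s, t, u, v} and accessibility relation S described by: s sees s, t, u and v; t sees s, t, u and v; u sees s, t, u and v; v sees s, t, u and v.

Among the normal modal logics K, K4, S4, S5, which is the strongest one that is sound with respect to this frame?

Transitive (axiom 4): yes — every two-step S-path is closed by a direct edge.
Reflexive (axiom T): yes — every world is S-related to itself.
Euclidean (axiom 5): yes — any two successors of a common world are S-related.
So F validates K, K4, S4, S5. The strongest is S5.

S5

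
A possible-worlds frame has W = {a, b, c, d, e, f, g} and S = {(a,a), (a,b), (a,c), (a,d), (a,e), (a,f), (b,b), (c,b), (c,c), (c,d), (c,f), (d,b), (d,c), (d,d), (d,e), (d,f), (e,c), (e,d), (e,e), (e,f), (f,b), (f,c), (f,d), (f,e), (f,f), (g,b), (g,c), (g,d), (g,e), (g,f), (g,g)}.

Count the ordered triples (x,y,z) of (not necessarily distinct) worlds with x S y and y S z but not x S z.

5

Enumerating: (c,d,e), (c,f,e), (e,c,b), (e,d,b), (e,f,b).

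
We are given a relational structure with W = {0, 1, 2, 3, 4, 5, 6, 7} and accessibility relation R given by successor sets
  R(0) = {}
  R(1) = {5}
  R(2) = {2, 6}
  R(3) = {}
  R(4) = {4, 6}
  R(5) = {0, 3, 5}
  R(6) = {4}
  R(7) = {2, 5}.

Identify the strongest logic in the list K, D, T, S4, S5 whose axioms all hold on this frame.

K

Serial (axiom D): no — 0 has no R-successor.
Reflexive (axiom T): no — 0 is not related to itself.
Transitive (axiom 4): no — 1 R 5 and 5 R 0, but not 1 R 0.
Euclidean (axiom 5): no — 5 R 0 and 5 R 3, but not 0 R 3.
So F validates K; D would additionally require R to be serial. The strongest is K.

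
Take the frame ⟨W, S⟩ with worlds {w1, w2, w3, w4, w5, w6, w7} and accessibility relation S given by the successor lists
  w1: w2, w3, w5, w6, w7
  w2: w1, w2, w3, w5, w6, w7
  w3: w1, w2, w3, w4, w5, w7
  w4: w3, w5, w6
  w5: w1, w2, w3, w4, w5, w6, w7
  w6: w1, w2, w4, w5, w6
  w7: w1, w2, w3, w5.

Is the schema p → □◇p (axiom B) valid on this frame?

Yes

The schema B characterises exactly the symmetric frames.
Symmetric: yes — every pair in S has its reverse in S.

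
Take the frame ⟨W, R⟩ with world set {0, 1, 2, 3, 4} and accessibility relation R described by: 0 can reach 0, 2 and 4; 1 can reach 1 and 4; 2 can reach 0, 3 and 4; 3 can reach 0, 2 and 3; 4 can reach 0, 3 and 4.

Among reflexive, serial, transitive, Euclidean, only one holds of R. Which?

serial

Reflexive: no — 2 is not related to itself.
Serial: yes — every world has a successor (e.g. 0 R 0).
Transitive: no — 0 R 2 and 2 R 3, but not 0 R 3.
Euclidean: no — 0 R 4 and 0 R 2, but not 4 R 2.
Only serial holds.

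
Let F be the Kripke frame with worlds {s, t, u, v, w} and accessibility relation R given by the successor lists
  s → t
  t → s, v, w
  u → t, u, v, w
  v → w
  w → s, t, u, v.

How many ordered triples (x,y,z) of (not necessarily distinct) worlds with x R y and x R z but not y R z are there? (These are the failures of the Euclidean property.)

24

Enumerating: (s,t,t), (t,s,s), (t,s,v), (t,s,w), (t,v,s), (t,v,v), (t,w,w), (u,t,t), (u,t,u), (u,v,t), (u,v,u), (u,v,v), … and 12 more.
Total: 24.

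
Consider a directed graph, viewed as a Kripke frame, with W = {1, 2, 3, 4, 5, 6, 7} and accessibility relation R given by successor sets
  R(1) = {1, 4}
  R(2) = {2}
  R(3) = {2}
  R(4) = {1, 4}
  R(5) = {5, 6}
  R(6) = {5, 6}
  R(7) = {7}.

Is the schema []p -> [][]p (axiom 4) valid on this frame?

By correspondence theory, 4 is valid on a frame iff R is transitive.
Transitive: yes — every two-step R-path is closed by a direct edge.

Yes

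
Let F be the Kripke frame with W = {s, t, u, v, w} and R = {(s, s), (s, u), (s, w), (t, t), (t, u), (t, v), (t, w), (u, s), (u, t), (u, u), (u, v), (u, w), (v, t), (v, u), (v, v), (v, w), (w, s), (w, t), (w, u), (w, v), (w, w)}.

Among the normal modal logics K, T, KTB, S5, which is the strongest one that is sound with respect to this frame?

KTB

Reflexive (axiom T): yes — every world is R-related to itself.
Symmetric (axiom B): yes — every pair in R has its reverse in R.
Euclidean (axiom 5): no — u R s and u R t, but not s R t.
So F validates K, T, KTB; S5 would additionally require R to be Euclidean. The strongest is KTB.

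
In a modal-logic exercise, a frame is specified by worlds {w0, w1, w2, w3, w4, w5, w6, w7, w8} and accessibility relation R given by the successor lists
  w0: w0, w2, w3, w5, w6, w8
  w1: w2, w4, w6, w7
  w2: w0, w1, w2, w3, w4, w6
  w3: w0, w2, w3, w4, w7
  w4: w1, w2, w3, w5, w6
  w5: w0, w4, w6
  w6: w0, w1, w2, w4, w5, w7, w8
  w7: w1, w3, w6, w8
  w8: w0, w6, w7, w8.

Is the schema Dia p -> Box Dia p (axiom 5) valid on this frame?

No

The schema 5 characterises exactly the Euclidean frames.
Euclidean: no — w0 R w2 and w0 R w5, but not w2 R w5.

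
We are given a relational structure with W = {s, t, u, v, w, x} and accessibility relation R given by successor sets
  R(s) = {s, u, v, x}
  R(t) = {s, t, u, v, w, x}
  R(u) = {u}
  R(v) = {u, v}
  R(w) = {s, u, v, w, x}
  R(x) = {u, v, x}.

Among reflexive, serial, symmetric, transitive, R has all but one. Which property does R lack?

Reflexive: yes — every world is R-related to itself.
Serial: yes — every world has a successor (e.g. s R s).
Symmetric: no — s R u but not u R s.
Transitive: yes — every two-step R-path is closed by a direct edge.
Only symmetric fails.

symmetric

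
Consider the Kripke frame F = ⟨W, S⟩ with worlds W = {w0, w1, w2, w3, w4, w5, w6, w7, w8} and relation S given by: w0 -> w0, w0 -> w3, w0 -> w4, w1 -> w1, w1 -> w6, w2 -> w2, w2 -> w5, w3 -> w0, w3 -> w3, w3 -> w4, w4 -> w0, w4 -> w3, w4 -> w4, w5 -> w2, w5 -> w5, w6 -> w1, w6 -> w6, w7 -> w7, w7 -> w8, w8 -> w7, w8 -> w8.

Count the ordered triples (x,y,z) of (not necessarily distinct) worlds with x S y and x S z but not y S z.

S is Euclidean; there are no such tuples.

0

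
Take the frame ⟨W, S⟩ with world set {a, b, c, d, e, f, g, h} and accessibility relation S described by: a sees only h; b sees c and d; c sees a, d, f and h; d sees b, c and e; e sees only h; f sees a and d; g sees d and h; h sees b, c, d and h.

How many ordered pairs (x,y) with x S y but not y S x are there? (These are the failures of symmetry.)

12

Enumerating: (a,h), (b,c), (c,a), (c,f), (d,e), (e,h), (f,a), (f,d), (g,d), (g,h), (h,b), (h,d).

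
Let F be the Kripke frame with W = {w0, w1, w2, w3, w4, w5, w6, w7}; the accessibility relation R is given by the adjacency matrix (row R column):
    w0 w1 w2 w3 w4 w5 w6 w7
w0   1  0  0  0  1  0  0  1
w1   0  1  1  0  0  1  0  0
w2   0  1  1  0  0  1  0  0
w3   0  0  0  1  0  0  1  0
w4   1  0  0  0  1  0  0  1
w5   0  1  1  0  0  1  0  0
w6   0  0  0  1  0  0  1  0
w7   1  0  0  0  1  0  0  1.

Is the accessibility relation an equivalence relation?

Yes

Reflexive: yes — every world is R-related to itself.
Symmetric: yes — every pair in R has its reverse in R.
Transitive: yes — every two-step R-path is closed by a direct edge.
So R is an equivalence relation.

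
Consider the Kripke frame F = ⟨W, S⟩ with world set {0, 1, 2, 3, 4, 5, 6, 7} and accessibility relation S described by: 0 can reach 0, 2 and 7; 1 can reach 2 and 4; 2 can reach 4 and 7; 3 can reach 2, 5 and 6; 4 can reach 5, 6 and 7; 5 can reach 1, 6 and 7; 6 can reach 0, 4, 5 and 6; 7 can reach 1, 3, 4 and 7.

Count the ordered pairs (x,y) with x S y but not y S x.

15

Enumerating: (0,2), (0,7), (1,2), (1,4), (2,4), (2,7), (3,2), (3,5), (3,6), (4,5), (5,1), (5,7), (6,0), (7,1), (7,3).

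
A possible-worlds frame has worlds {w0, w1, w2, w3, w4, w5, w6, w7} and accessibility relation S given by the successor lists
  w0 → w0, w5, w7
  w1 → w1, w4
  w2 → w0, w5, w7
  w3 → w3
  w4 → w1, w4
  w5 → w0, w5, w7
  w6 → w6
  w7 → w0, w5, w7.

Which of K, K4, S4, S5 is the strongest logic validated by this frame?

K4

Transitive (axiom 4): yes — every two-step S-path is closed by a direct edge.
Reflexive (axiom T): no — w2 is not related to itself.
Euclidean (axiom 5): yes — any two successors of a common world are S-related.
So F validates K, K4; S4 would additionally require S to be reflexive. The strongest is K4.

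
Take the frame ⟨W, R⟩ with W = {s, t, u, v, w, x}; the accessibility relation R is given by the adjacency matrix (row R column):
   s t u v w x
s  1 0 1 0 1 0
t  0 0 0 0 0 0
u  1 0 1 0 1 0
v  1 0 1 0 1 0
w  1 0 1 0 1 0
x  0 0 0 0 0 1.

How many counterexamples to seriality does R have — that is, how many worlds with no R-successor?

Enumerating: t.

1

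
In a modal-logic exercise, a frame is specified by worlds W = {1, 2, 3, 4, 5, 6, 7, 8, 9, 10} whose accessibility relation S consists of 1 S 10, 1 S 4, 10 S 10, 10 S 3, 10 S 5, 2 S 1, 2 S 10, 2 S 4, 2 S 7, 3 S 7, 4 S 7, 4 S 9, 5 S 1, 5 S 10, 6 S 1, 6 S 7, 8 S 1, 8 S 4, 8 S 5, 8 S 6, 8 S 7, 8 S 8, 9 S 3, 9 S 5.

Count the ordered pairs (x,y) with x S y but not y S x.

Enumerating: (1,10), (1,4), (10,3), (2,1), (2,10), (2,4), (2,7), (3,7), (4,7), (4,9), (5,1), (6,1), … and 8 more.
Total: 20.

20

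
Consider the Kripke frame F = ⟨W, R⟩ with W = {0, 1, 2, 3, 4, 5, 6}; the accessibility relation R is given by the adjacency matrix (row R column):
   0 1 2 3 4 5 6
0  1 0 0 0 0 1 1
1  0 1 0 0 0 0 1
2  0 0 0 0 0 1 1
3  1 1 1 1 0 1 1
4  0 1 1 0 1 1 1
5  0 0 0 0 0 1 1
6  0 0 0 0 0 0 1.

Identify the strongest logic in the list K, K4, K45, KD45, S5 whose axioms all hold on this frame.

Transitive (axiom 4): yes — every two-step R-path is closed by a direct edge.
Euclidean (axiom 5): no — 0 R 6 and 0 R 5, but not 6 R 5.
Serial (axiom D): yes — every world has a successor (e.g. 0 R 0).
Reflexive (axiom T): no — 2 is not related to itself.
So F validates K, K4; K45 would additionally require R to be Euclidean. The strongest is K4.

K4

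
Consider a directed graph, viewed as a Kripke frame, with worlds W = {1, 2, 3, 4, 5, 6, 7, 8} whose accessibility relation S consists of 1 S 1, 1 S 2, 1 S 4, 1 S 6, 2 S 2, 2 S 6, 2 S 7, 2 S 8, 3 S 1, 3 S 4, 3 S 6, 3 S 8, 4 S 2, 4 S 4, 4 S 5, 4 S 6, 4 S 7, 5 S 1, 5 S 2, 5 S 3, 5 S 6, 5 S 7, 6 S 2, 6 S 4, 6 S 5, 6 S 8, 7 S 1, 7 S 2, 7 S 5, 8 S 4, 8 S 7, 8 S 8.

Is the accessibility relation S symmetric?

No

Symmetric: no — 1 S 2 but not 2 S 1.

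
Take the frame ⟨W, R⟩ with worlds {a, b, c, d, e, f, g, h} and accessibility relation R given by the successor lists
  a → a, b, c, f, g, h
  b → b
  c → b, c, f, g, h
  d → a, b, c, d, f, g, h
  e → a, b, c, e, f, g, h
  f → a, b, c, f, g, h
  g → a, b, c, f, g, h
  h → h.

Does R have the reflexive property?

Yes

Reflexive: yes — every world is R-related to itself.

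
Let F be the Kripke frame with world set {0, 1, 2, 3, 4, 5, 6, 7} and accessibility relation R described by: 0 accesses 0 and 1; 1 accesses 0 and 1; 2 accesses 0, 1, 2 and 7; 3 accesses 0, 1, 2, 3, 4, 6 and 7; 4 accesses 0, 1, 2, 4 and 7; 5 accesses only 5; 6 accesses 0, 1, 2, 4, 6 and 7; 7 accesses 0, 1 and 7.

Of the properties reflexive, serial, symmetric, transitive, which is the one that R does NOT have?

Reflexive: yes — every world is R-related to itself.
Serial: yes — every world has a successor (e.g. 0 R 0).
Symmetric: no — 2 R 0 but not 0 R 2.
Transitive: yes — every two-step R-path is closed by a direct edge.
Only symmetric fails.

symmetric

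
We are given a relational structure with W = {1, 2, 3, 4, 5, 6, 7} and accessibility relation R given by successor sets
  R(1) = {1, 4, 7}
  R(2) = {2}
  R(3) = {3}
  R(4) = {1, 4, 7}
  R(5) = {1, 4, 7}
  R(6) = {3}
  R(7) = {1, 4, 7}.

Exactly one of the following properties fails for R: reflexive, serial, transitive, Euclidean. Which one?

Reflexive: no — 5 is not related to itself.
Serial: yes — every world has a successor (e.g. 1 R 1).
Transitive: yes — every two-step R-path is closed by a direct edge.
Euclidean: yes — any two successors of a common world are R-related.
Only reflexive fails.

reflexive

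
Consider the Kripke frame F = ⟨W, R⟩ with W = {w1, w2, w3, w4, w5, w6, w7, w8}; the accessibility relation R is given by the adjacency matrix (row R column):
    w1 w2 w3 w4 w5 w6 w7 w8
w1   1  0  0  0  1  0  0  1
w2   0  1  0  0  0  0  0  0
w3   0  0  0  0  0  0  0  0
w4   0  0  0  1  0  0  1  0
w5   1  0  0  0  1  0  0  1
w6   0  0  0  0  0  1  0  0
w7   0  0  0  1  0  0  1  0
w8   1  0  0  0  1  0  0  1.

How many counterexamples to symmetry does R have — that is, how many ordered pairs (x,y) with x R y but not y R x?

0

R is symmetric; there are no such tuples.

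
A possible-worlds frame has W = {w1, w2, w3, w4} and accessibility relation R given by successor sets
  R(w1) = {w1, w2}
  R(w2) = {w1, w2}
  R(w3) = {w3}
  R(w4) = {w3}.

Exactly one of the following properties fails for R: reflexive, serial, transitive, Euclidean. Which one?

Reflexive: no — w4 is not related to itself.
Serial: yes — every world has a successor (e.g. w1 R w1).
Transitive: yes — every two-step R-path is closed by a direct edge.
Euclidean: yes — any two successors of a common world are R-related.
Only reflexive fails.

reflexive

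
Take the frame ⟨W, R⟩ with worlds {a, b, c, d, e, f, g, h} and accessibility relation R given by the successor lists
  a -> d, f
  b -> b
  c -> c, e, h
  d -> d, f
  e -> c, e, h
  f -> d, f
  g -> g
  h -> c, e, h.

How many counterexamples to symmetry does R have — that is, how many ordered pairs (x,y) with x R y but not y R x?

2

Enumerating: (a,d), (a,f).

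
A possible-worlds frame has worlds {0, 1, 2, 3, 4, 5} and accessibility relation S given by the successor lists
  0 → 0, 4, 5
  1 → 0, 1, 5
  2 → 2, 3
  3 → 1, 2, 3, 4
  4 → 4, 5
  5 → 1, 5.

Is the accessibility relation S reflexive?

Yes

Reflexive: yes — every world is S-related to itself.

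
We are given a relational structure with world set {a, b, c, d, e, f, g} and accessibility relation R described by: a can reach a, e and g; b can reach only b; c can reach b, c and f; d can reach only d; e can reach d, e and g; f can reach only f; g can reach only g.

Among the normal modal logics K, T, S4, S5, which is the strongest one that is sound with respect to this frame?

T

Reflexive (axiom T): yes — every world is R-related to itself.
Transitive (axiom 4): no — a R e and e R d, but not a R d.
Euclidean (axiom 5): no — a R g and a R e, but not g R e.
So F validates K, T; S4 would additionally require R to be transitive. The strongest is T.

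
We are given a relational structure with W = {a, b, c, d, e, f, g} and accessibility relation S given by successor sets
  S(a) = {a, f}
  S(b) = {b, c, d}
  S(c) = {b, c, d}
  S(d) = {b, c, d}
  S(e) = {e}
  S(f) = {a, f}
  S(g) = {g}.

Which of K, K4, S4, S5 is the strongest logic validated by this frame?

Transitive (axiom 4): yes — every two-step S-path is closed by a direct edge.
Reflexive (axiom T): yes — every world is S-related to itself.
Euclidean (axiom 5): yes — any two successors of a common world are S-related.
So F validates K, K4, S4, S5. The strongest is S5.

S5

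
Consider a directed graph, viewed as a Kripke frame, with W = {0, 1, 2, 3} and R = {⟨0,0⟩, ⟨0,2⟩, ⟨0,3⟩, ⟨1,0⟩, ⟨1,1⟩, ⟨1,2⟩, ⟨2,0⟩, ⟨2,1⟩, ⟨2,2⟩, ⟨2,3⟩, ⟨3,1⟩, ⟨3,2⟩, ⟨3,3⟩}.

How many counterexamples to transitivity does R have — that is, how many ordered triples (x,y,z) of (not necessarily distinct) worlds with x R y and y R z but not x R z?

Enumerating: (0,2,1), (0,3,1), (1,0,3), (1,2,3), (3,1,0), (3,2,0).

6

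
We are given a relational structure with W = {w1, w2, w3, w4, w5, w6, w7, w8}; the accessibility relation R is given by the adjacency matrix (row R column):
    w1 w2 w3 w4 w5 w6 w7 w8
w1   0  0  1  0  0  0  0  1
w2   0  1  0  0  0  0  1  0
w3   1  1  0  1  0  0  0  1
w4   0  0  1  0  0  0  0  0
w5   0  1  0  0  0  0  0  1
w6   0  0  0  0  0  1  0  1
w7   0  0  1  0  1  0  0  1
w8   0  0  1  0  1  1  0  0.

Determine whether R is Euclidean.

Euclidean: no — w3 R w1 and w3 R w2, but not w1 R w2.

No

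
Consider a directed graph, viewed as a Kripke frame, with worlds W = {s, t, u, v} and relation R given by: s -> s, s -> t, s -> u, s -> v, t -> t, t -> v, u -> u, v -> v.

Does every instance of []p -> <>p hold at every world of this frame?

Axiom D corresponds to the accessibility relation being serial.
Serial: yes — every world has a successor (e.g. s R s).

Yes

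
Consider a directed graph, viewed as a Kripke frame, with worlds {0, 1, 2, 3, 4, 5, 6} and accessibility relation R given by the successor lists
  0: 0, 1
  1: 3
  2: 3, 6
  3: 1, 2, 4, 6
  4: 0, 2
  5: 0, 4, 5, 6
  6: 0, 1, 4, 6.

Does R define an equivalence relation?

No

Reflexive: no — 1 is not related to itself.
Symmetric: no — 0 R 1 but not 1 R 0.
Transitive: no — 0 R 1 and 1 R 3, but not 0 R 3.
So R is not an equivalence relation.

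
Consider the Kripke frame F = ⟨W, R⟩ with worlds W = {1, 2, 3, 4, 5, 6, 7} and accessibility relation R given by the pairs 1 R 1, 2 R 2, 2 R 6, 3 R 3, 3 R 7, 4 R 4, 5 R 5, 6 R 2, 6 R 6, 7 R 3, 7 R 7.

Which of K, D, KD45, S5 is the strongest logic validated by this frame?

S5

Serial (axiom D): yes — every world has a successor (e.g. 1 R 1).
Euclidean (axiom 5): yes — any two successors of a common world are R-related.
Transitive (axiom 4): yes — every two-step R-path is closed by a direct edge.
Reflexive (axiom T): yes — every world is R-related to itself.
So F validates K, D, KD45, S5. The strongest is S5.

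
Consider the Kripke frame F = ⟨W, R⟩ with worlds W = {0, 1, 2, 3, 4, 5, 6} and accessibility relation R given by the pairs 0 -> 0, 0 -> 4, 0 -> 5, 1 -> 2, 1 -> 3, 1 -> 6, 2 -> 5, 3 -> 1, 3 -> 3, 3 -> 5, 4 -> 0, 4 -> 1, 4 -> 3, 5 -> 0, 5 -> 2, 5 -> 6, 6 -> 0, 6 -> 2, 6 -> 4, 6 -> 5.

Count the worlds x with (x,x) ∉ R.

Enumerating: 1, 2, 4, 5, 6.

5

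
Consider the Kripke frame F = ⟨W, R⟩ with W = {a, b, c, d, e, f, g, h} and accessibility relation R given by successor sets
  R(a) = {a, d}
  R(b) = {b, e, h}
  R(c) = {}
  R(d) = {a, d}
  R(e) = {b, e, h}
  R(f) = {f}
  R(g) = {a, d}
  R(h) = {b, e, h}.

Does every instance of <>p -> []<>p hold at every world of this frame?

Yes

Axiom 5 corresponds to the accessibility relation being Euclidean.
Euclidean: yes — any two successors of a common world are R-related.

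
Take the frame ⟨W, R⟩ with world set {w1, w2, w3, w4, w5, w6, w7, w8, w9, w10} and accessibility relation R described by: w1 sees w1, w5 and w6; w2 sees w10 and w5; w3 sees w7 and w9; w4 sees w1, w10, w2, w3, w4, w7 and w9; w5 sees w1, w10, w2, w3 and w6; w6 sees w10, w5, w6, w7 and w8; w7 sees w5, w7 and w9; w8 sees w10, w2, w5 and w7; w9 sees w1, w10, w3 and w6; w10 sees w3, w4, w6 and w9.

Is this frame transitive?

No

Transitive: no — w1 R w5 and w5 R w10, but not w1 R w10.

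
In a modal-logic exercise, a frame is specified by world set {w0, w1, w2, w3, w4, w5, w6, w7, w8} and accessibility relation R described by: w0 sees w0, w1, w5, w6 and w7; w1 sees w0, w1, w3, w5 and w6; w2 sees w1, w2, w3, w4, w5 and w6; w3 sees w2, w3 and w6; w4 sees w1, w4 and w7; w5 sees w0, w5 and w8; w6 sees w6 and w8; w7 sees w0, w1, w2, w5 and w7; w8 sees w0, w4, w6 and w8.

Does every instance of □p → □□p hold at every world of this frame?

No

The schema 4 characterises exactly the transitive frames.
Transitive: no — w0 R w1 and w1 R w3, but not w0 R w3.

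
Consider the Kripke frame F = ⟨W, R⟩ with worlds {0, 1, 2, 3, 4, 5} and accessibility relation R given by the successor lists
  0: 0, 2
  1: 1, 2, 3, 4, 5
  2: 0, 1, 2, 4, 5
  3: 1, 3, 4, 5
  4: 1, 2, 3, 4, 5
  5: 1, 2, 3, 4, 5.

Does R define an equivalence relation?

No

Reflexive: yes — every world is R-related to itself.
Symmetric: yes — every pair in R has its reverse in R.
Transitive: no — 0 R 2 and 2 R 1, but not 0 R 1.
So R is not an equivalence relation.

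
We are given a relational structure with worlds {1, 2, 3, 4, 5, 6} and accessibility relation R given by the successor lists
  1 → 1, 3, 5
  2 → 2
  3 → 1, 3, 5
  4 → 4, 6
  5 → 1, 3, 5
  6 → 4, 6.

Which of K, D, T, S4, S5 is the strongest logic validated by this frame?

Serial (axiom D): yes — every world has a successor (e.g. 1 R 1).
Reflexive (axiom T): yes — every world is R-related to itself.
Transitive (axiom 4): yes — every two-step R-path is closed by a direct edge.
Euclidean (axiom 5): yes — any two successors of a common world are R-related.
So F validates K, D, T, S4, S5. The strongest is S5.

S5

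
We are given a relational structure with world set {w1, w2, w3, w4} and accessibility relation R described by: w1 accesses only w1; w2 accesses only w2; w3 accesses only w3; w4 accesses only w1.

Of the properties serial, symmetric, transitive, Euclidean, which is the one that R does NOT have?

Serial: yes — every world has a successor (e.g. w1 R w1).
Symmetric: no — w4 R w1 but not w1 R w4.
Transitive: yes — every two-step R-path is closed by a direct edge.
Euclidean: yes — any two successors of a common world are R-related.
Only symmetric fails.

symmetric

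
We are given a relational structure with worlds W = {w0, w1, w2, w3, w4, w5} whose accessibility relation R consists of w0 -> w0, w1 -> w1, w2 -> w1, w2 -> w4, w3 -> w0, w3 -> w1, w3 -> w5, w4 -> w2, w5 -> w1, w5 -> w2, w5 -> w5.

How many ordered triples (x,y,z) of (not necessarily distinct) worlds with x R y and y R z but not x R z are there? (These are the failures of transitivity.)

Enumerating: (w2,w4,w2), (w3,w5,w2), (w4,w2,w1), (w4,w2,w4), (w5,w2,w4).

5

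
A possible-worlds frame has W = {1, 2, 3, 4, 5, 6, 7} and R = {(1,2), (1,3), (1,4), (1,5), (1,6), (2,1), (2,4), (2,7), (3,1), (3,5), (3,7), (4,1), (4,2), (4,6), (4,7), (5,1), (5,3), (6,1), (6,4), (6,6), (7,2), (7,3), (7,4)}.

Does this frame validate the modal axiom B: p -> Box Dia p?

Axiom B corresponds to the accessibility relation being symmetric.
Symmetric: yes — every pair in R has its reverse in R.

Yes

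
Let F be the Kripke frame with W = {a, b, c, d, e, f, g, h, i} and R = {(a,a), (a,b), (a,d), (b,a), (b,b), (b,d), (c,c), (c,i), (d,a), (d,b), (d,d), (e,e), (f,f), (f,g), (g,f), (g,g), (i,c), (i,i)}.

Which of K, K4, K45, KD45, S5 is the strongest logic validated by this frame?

K45

Transitive (axiom 4): yes — every two-step R-path is closed by a direct edge.
Euclidean (axiom 5): yes — any two successors of a common world are R-related.
Serial (axiom D): no — h has no R-successor.
Reflexive (axiom T): no — h is not related to itself.
So F validates K, K4, K45; KD45 would additionally require R to be serial. The strongest is K45.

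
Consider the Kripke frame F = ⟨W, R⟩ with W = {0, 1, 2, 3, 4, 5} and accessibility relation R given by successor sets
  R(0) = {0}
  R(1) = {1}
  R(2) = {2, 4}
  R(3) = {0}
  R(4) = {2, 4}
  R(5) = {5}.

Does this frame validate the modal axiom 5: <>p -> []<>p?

Yes

By correspondence theory, 5 is valid on a frame iff R is Euclidean.
Euclidean: yes — any two successors of a common world are R-related.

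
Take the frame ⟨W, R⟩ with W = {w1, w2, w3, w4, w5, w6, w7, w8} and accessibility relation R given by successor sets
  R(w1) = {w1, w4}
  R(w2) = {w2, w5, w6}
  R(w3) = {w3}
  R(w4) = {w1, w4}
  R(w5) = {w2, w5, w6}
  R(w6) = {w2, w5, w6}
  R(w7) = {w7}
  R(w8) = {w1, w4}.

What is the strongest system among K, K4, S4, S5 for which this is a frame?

Transitive (axiom 4): yes — every two-step R-path is closed by a direct edge.
Reflexive (axiom T): no — w8 is not related to itself.
Euclidean (axiom 5): yes — any two successors of a common world are R-related.
So F validates K, K4; S4 would additionally require R to be reflexive. The strongest is K4.

K4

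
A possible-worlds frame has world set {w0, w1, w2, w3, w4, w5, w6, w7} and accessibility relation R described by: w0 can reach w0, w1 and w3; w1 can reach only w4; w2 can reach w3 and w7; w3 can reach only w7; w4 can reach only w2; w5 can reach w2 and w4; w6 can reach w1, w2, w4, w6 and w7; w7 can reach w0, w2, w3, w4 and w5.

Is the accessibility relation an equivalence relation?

Reflexive: no — w1 is not related to itself.
Symmetric: no — w0 R w1 but not w1 R w0.
Transitive: no — w0 R w1 and w1 R w4, but not w0 R w4.
So R is not an equivalence relation.

No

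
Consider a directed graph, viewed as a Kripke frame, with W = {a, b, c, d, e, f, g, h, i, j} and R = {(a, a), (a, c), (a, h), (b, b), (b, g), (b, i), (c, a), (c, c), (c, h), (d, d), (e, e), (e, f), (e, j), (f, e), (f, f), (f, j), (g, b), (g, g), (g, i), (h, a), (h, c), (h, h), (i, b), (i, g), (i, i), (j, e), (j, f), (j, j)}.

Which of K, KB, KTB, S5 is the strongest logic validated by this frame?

Symmetric (axiom B): yes — every pair in R has its reverse in R.
Reflexive (axiom T): yes — every world is R-related to itself.
Euclidean (axiom 5): yes — any two successors of a common world are R-related.
So F validates K, KB, KTB, S5. The strongest is S5.

S5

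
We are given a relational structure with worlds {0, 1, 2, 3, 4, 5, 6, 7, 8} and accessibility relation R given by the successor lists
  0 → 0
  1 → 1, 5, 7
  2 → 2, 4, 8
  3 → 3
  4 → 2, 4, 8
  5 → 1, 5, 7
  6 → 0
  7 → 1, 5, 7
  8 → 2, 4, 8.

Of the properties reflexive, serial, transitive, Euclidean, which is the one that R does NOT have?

Reflexive: no — 6 is not related to itself.
Serial: yes — every world has a successor (e.g. 0 R 0).
Transitive: yes — every two-step R-path is closed by a direct edge.
Euclidean: yes — any two successors of a common world are R-related.
Only reflexive fails.

reflexive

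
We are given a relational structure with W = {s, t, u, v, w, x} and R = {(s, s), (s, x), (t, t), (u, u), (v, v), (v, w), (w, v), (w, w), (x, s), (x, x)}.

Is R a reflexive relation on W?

Reflexive: yes — every world is R-related to itself.

Yes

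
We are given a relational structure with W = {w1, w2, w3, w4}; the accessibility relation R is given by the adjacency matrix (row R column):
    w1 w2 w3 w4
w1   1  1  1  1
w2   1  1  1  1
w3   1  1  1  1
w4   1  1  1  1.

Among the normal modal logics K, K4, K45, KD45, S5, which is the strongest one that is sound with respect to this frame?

S5

Transitive (axiom 4): yes — every two-step R-path is closed by a direct edge.
Euclidean (axiom 5): yes — any two successors of a common world are R-related.
Serial (axiom D): yes — every world has a successor (e.g. w1 R w1).
Reflexive (axiom T): yes — every world is R-related to itself.
So F validates K, K4, K45, KD45, S5. The strongest is S5.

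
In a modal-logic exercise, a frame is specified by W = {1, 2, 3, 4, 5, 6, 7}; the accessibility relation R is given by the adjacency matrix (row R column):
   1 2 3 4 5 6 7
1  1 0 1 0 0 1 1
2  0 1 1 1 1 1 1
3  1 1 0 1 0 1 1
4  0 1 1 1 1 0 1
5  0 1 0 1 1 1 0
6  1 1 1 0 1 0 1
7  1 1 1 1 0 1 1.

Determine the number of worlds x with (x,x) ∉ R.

Enumerating: 3, 6.

2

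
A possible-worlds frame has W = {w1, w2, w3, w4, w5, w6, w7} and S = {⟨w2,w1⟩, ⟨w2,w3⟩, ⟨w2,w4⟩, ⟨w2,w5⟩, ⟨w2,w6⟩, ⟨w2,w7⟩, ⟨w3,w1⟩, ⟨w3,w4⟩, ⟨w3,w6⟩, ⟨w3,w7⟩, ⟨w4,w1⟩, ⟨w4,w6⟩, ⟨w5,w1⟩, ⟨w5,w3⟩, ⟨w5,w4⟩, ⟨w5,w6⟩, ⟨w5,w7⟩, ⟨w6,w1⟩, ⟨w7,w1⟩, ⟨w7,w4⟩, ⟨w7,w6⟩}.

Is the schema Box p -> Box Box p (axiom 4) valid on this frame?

Axiom 4 corresponds to the accessibility relation being transitive.
Transitive: yes — every two-step S-path is closed by a direct edge.

Yes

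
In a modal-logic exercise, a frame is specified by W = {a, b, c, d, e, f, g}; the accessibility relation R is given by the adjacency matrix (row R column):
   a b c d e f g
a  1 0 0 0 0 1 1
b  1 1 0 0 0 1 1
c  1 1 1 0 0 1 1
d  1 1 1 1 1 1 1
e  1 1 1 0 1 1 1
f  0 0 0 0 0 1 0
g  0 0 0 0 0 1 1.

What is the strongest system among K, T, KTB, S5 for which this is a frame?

Reflexive (axiom T): yes — every world is R-related to itself.
Symmetric (axiom B): no — a R f but not f R a.
Euclidean (axiom 5): no — a R f and a R g, but not f R g.
So F validates K, T; KTB would additionally require R to be symmetric. The strongest is T.

T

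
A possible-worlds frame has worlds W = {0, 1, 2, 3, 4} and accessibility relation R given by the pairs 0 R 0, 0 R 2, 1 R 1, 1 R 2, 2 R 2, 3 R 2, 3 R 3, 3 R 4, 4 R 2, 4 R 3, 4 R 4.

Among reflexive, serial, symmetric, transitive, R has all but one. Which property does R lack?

symmetric

Reflexive: yes — every world is R-related to itself.
Serial: yes — every world has a successor (e.g. 0 R 0).
Symmetric: no — 0 R 2 but not 2 R 0.
Transitive: yes — every two-step R-path is closed by a direct edge.
Only symmetric fails.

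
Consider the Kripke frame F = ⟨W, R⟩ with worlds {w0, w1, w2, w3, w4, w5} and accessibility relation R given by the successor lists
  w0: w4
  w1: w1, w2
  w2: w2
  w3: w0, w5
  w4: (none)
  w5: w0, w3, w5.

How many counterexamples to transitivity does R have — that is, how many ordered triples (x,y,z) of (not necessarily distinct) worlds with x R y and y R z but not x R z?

3

Enumerating: (w3,w0,w4), (w3,w5,w3), (w5,w0,w4).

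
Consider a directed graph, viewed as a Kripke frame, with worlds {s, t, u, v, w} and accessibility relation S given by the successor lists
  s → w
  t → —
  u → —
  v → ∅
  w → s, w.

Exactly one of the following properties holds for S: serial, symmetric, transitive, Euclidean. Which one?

symmetric

Serial: no — t has no S-successor.
Symmetric: yes — every pair in S has its reverse in S.
Transitive: no — s S w and w S s, but not s S s.
Euclidean: no — w S s and w S s, but not s S s.
Only symmetric holds.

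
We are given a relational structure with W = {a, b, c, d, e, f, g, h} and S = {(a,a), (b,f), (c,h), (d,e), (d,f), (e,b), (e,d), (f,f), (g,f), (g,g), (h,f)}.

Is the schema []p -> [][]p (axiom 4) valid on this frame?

By correspondence theory, 4 is valid on a frame iff S is transitive.
Transitive: no — c S h and h S f, but not c S f.

No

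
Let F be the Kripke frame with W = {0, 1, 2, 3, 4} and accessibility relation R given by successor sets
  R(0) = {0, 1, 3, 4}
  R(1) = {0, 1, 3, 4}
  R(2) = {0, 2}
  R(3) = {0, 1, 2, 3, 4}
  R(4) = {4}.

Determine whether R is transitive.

No

Transitive: no — 0 R 3 and 3 R 2, but not 0 R 2.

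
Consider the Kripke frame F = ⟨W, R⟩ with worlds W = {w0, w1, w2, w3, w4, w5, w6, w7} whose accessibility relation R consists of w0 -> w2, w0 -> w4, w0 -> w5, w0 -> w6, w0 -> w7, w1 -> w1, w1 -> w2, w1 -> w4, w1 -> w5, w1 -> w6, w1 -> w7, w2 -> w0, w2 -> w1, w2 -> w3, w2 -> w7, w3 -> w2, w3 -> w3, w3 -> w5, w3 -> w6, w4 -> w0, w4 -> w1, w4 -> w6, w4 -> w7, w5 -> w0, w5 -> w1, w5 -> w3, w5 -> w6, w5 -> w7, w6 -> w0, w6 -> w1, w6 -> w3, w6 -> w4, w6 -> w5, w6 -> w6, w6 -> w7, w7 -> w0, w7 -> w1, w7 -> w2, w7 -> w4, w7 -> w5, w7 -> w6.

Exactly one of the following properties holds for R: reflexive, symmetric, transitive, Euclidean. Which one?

symmetric

Reflexive: no — w0 is not related to itself.
Symmetric: yes — every pair in R has its reverse in R.
Transitive: no — w0 R w2 and w2 R w1, but not w0 R w1.
Euclidean: no — w0 R w2 and w0 R w4, but not w2 R w4.
Only symmetric holds.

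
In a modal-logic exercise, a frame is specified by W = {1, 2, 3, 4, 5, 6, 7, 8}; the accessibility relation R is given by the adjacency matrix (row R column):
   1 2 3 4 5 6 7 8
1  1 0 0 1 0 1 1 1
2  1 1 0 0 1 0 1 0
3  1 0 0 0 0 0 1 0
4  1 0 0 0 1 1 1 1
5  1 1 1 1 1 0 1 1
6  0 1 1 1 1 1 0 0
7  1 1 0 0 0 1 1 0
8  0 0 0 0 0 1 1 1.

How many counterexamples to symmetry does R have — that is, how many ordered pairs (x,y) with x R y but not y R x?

17

Enumerating: (1,6), (1,8), (2,1), (3,1), (3,7), (4,7), (4,8), (5,1), (5,3), (5,7), (5,8), (6,2), (6,3), (6,5), (7,6), (8,6), (8,7).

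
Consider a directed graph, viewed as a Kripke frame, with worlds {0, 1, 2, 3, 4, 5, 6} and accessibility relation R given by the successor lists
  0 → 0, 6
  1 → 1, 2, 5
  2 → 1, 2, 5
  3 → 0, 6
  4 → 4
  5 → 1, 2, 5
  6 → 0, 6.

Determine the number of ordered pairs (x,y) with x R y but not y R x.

Enumerating: (3,0), (3,6).

2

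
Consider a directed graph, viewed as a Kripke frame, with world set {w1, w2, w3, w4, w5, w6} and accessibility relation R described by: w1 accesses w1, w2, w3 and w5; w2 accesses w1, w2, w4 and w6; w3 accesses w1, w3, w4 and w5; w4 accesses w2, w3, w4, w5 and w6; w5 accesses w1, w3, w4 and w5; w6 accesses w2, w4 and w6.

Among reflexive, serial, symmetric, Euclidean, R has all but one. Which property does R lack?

Reflexive: yes — every world is R-related to itself.
Serial: yes — every world has a successor (e.g. w1 R w1).
Symmetric: yes — every pair in R has its reverse in R.
Euclidean: no — w1 R w2 and w1 R w3, but not w2 R w3.
Only Euclidean fails.

Euclidean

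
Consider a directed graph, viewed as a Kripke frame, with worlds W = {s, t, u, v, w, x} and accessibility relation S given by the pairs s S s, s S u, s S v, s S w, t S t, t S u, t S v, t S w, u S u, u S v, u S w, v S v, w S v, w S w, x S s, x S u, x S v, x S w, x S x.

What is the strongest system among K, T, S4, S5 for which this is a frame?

Reflexive (axiom T): yes — every world is S-related to itself.
Transitive (axiom 4): yes — every two-step S-path is closed by a direct edge.
Euclidean (axiom 5): no — s S v and s S u, but not v S u.
So F validates K, T, S4; S5 would additionally require S to be Euclidean. The strongest is S4.

S4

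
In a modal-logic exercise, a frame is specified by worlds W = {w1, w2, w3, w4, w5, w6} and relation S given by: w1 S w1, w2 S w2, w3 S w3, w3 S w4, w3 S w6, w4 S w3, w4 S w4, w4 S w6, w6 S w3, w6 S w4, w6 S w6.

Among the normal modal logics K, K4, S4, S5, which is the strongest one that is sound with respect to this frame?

K4

Transitive (axiom 4): yes — every two-step S-path is closed by a direct edge.
Reflexive (axiom T): no — w5 is not related to itself.
Euclidean (axiom 5): yes — any two successors of a common world are S-related.
So F validates K, K4; S4 would additionally require S to be reflexive. The strongest is K4.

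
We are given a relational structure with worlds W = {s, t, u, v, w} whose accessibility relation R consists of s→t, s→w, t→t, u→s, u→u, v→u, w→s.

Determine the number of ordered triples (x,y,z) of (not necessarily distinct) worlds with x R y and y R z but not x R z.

Enumerating: (s,w,s), (u,s,t), (u,s,w), (v,u,s), (w,s,t), (w,s,w).

6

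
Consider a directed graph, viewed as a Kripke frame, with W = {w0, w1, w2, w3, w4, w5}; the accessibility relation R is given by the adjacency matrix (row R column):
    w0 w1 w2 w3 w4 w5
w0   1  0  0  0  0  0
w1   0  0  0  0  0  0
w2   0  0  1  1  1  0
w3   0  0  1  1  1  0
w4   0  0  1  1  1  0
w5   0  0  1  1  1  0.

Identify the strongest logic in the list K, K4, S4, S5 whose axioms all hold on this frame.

Transitive (axiom 4): yes — every two-step R-path is closed by a direct edge.
Reflexive (axiom T): no — w1 is not related to itself.
Euclidean (axiom 5): yes — any two successors of a common world are R-related.
So F validates K, K4; S4 would additionally require R to be reflexive. The strongest is K4.

K4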